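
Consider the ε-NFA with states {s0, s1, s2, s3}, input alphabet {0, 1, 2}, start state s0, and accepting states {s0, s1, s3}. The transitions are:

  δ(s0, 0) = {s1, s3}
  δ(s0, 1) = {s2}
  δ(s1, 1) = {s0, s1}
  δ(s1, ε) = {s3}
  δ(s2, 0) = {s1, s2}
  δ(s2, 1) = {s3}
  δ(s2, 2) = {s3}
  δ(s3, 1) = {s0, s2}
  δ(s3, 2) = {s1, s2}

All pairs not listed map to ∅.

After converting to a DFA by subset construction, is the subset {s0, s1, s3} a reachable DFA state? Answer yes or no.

no

Start state of the DFA: {s0} (ε-closure of the NFA start).
{s0} --0--> {s1, s3}  [new]
{s0} --1--> {s2}  [new]
{s0} --2--> ∅  [new]
{s1, s3} --0--> ∅  [seen]
{s1, s3} --1--> {s0, s1, s2, s3}  [new]
{s1, s3} --2--> {s1, s2, s3}  [new]
{s2} --0--> {s1, s2, s3}  [seen]
{s2} --1--> {s3}  [new]
{s2} --2--> {s3}  [seen]
∅ --0--> ∅  [seen]
∅ --1--> ∅  [seen]
∅ --2--> ∅  [seen]
{s0, s1, s2, s3} --0--> {s1, s2, s3}  [seen]
{s0, s1, s2, s3} --1--> {s0, s1, s2, s3}  [seen]
{s0, s1, s2, s3} --2--> {s1, s2, s3}  [seen]
{s1, s2, s3} --0--> {s1, s2, s3}  [seen]
{s1, s2, s3} --1--> {s0, s1, s2, s3}  [seen]
{s1, s2, s3} --2--> {s1, s2, s3}  [seen]
{s3} --0--> ∅  [seen]
{s3} --1--> {s0, s2}  [new]
{s3} --2--> {s1, s2, s3}  [seen]
{s0, s2} --0--> {s1, s2, s3}  [seen]
{s0, s2} --1--> {s2, s3}  [new]
{s0, s2} --2--> {s3}  [seen]
{s2, s3} --0--> {s1, s2, s3}  [seen]
{s2, s3} --1--> {s0, s2, s3}  [new]
{s2, s3} --2--> {s1, s2, s3}  [seen]
{s0, s2, s3} --0--> {s1, s2, s3}  [seen]
{s0, s2, s3} --1--> {s0, s2, s3}  [seen]
{s0, s2, s3} --2--> {s1, s2, s3}  [seen]
Reachable DFA states: {s0}, {s1, s3}, {s2}, ∅, {s0, s1, s2, s3}, {s1, s2, s3}, {s3}, {s0, s2}, {s2, s3}, {s0, s2, s3}.
{s0, s1, s3} is not among them.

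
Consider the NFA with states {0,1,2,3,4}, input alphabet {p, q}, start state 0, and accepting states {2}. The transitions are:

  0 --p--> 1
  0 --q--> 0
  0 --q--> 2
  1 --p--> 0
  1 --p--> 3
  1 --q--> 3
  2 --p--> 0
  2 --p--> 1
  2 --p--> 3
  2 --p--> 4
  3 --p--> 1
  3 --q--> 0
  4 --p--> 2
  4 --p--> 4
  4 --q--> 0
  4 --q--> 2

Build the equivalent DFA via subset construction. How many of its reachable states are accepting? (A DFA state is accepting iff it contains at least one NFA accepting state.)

3

Start state of the DFA: {0}.
{0} --p--> {1}  [new]
{0} --q--> {0,2}  [new]
{1} --p--> {0,3}  [new]
{1} --q--> {3}  [new]
{0,2} --p--> {0,1,3,4}  [new]
{0,2} --q--> {0,2}  [seen]
{0,3} --p--> {1}  [seen]
{0,3} --q--> {0,2}  [seen]
{3} --p--> {1}  [seen]
{3} --q--> {0}  [seen]
{0,1,3,4} --p--> {0,1,2,3,4}  [new]
{0,1,3,4} --q--> {0,2,3}  [new]
{0,1,2,3,4} --p--> {0,1,2,3,4}  [seen]
{0,1,2,3,4} --q--> {0,2,3}  [seen]
{0,2,3} --p--> {0,1,3,4}  [seen]
{0,2,3} --q--> {0,2}  [seen]
Reachable DFA states: {0}, {1}, {0,2}, {0,3}, {3}, {0,1,3,4}, {0,1,2,3,4}, {0,2,3}.
Accepting DFA states (contain an NFA accepting state): {0,2}, {0,1,2,3,4}, {0,2,3}.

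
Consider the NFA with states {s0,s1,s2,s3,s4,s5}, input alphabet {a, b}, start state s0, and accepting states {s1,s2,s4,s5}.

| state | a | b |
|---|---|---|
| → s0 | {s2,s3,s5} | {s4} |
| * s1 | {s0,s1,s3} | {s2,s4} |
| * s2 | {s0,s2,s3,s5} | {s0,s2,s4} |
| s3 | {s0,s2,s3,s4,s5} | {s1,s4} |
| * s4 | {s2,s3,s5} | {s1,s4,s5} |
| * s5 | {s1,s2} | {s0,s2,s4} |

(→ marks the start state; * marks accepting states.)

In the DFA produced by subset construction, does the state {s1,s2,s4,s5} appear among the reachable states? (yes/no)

no

Start state of the DFA: {s0}.
{s0} --a--> {s2,s3,s5}  [new]
{s0} --b--> {s4}  [new]
{s2,s3,s5} --a--> {s0,s1,s2,s3,s4,s5}  [new]
{s2,s3,s5} --b--> {s0,s1,s2,s4}  [new]
{s4} --a--> {s2,s3,s5}  [seen]
{s4} --b--> {s1,s4,s5}  [new]
{s0,s1,s2,s3,s4,s5} --a--> {s0,s1,s2,s3,s4,s5}  [seen]
{s0,s1,s2,s3,s4,s5} --b--> {s0,s1,s2,s4,s5}  [new]
{s0,s1,s2,s4} --a--> {s0,s1,s2,s3,s5}  [new]
{s0,s1,s2,s4} --b--> {s0,s1,s2,s4,s5}  [seen]
{s1,s4,s5} --a--> {s0,s1,s2,s3,s5}  [seen]
{s1,s4,s5} --b--> {s0,s1,s2,s4,s5}  [seen]
{s0,s1,s2,s4,s5} --a--> {s0,s1,s2,s3,s5}  [seen]
{s0,s1,s2,s4,s5} --b--> {s0,s1,s2,s4,s5}  [seen]
{s0,s1,s2,s3,s5} --a--> {s0,s1,s2,s3,s4,s5}  [seen]
{s0,s1,s2,s3,s5} --b--> {s0,s1,s2,s4}  [seen]
Reachable DFA states: {s0}, {s2,s3,s5}, {s4}, {s0,s1,s2,s3,s4,s5}, {s0,s1,s2,s4}, {s1,s4,s5}, {s0,s1,s2,s4,s5}, {s0,s1,s2,s3,s5}.
{s1,s2,s4,s5} is not among them.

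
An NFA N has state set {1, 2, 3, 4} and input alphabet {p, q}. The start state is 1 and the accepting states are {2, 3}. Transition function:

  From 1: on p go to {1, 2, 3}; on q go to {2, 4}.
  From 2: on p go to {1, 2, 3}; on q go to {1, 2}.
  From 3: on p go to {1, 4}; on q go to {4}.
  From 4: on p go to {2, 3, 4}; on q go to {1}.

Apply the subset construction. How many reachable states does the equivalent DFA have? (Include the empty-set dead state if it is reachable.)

Start state of the DFA: {1}.
{1} --p--> {1, 2, 3}  [new]
{1} --q--> {2, 4}  [new]
{1, 2, 3} --p--> {1, 2, 3, 4}  [new]
{1, 2, 3} --q--> {1, 2, 4}  [new]
{2, 4} --p--> {1, 2, 3, 4}  [seen]
{2, 4} --q--> {1, 2}  [new]
{1, 2, 3, 4} --p--> {1, 2, 3, 4}  [seen]
{1, 2, 3, 4} --q--> {1, 2, 4}  [seen]
{1, 2, 4} --p--> {1, 2, 3, 4}  [seen]
{1, 2, 4} --q--> {1, 2, 4}  [seen]
{1, 2} --p--> {1, 2, 3}  [seen]
{1, 2} --q--> {1, 2, 4}  [seen]
Reachable DFA states: {1}, {1, 2, 3}, {2, 4}, {1, 2, 3, 4}, {1, 2, 4}, {1, 2}.

6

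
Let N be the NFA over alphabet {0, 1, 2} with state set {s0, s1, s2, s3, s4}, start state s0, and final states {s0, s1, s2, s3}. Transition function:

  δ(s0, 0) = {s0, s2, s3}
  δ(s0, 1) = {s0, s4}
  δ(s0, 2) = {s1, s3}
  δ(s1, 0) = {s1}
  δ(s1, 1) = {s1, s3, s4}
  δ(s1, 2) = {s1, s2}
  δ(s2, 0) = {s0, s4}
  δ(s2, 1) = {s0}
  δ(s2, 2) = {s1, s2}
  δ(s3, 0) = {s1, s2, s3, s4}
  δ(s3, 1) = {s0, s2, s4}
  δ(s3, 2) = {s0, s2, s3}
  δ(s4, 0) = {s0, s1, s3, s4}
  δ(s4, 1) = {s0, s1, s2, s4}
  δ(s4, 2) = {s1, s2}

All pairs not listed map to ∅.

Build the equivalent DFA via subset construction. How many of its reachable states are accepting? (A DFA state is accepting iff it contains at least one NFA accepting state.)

Start state of the DFA: {s0}.
{s0} --0--> {s0, s2, s3}  [new]
{s0} --1--> {s0, s4}  [new]
{s0} --2--> {s1, s3}  [new]
{s0, s2, s3} --0--> {s0, s1, s2, s3, s4}  [new]
{s0, s2, s3} --1--> {s0, s2, s4}  [new]
{s0, s2, s3} --2--> {s0, s1, s2, s3}  [new]
{s0, s4} --0--> {s0, s1, s2, s3, s4}  [seen]
{s0, s4} --1--> {s0, s1, s2, s4}  [new]
{s0, s4} --2--> {s1, s2, s3}  [new]
{s1, s3} --0--> {s1, s2, s3, s4}  [new]
{s1, s3} --1--> {s0, s1, s2, s3, s4}  [seen]
{s1, s3} --2--> {s0, s1, s2, s3}  [seen]
{s0, s1, s2, s3, s4} --0--> {s0, s1, s2, s3, s4}  [seen]
{s0, s1, s2, s3, s4} --1--> {s0, s1, s2, s3, s4}  [seen]
{s0, s1, s2, s3, s4} --2--> {s0, s1, s2, s3}  [seen]
{s0, s2, s4} --0--> {s0, s1, s2, s3, s4}  [seen]
{s0, s2, s4} --1--> {s0, s1, s2, s4}  [seen]
{s0, s2, s4} --2--> {s1, s2, s3}  [seen]
{s0, s1, s2, s3} --0--> {s0, s1, s2, s3, s4}  [seen]
{s0, s1, s2, s3} --1--> {s0, s1, s2, s3, s4}  [seen]
{s0, s1, s2, s3} --2--> {s0, s1, s2, s3}  [seen]
{s0, s1, s2, s4} --0--> {s0, s1, s2, s3, s4}  [seen]
{s0, s1, s2, s4} --1--> {s0, s1, s2, s3, s4}  [seen]
{s0, s1, s2, s4} --2--> {s1, s2, s3}  [seen]
{s1, s2, s3} --0--> {s0, s1, s2, s3, s4}  [seen]
{s1, s2, s3} --1--> {s0, s1, s2, s3, s4}  [seen]
{s1, s2, s3} --2--> {s0, s1, s2, s3}  [seen]
{s1, s2, s3, s4} --0--> {s0, s1, s2, s3, s4}  [seen]
{s1, s2, s3, s4} --1--> {s0, s1, s2, s3, s4}  [seen]
{s1, s2, s3, s4} --2--> {s0, s1, s2, s3}  [seen]
Reachable DFA states: {s0}, {s0, s2, s3}, {s0, s4}, {s1, s3}, {s0, s1, s2, s3, s4}, {s0, s2, s4}, {s0, s1, s2, s3}, {s0, s1, s2, s4}, {s1, s2, s3}, {s1, s2, s3, s4}.
Accepting DFA states (contain an NFA accepting state): {s0}, {s0, s2, s3}, {s0, s4}, {s1, s3}, {s0, s1, s2, s3, s4}, {s0, s2, s4}, {s0, s1, s2, s3}, {s0, s1, s2, s4}, {s1, s2, s3}, {s1, s2, s3, s4}.

10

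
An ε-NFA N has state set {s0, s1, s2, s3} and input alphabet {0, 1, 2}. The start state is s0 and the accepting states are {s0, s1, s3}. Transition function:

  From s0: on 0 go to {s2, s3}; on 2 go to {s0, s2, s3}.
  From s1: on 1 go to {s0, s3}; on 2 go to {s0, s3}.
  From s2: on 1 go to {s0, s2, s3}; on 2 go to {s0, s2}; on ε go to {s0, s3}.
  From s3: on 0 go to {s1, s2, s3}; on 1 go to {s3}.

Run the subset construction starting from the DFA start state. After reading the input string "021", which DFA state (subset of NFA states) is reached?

{s0, s2, s3}

Start: {s0}.
δ(s0,0) = {s2, s3}.
Union: {s2, s3}.
ε-closure gives {s0, s2, s3}.
After 0: {s0, s2, s3}.
δ(s0,2) = {s0, s2, s3}; δ(s2,2) = {s0, s2}; δ(s3,2) = ∅.
Union: {s0, s2, s3}.
After 2: {s0, s2, s3}.
δ(s0,1) = ∅; δ(s2,1) = {s0, s2, s3}; δ(s3,1) = {s3}.
Union: {s0, s2, s3}.
After 1: {s0, s2, s3}.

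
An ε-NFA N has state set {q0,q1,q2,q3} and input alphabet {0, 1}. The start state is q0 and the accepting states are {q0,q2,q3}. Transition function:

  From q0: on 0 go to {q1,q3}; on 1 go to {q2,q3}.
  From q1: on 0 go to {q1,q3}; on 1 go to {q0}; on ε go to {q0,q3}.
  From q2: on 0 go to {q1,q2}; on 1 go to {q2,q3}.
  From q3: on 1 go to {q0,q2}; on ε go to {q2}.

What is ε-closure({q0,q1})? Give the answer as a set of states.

{q0,q1,q2,q3}

Begin with {q0,q1}.
q1 →ε {q0,q3}; add q3.
q3 →ε {q2}; add q2.
ε-closure = {q0,q1,q2,q3}.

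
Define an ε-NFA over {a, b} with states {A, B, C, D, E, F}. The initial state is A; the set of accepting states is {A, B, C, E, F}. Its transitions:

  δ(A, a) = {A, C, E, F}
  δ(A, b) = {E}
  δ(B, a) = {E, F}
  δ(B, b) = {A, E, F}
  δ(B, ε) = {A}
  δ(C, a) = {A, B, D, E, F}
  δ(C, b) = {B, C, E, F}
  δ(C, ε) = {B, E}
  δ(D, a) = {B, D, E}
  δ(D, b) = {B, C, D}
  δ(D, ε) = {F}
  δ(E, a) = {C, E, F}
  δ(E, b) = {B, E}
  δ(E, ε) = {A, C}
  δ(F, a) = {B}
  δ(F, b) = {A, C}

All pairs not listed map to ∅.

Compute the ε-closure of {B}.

{A, B}

Begin with {B}.
B →ε {A}; add A.
ε-closure = {A, B}.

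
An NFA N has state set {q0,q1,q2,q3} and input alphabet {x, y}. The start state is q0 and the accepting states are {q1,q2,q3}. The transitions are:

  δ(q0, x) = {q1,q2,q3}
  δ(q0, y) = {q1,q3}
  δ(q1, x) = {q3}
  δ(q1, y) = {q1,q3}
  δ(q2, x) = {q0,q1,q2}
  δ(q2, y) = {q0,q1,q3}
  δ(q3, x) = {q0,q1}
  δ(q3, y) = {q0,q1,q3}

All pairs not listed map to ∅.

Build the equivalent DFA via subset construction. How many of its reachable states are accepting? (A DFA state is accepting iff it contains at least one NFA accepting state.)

4

Start state of the DFA: {q0}.
{q0} --x--> {q1,q2,q3}  [new]
{q0} --y--> {q1,q3}  [new]
{q1,q2,q3} --x--> {q0,q1,q2,q3}  [new]
{q1,q2,q3} --y--> {q0,q1,q3}  [new]
{q1,q3} --x--> {q0,q1,q3}  [seen]
{q1,q3} --y--> {q0,q1,q3}  [seen]
{q0,q1,q2,q3} --x--> {q0,q1,q2,q3}  [seen]
{q0,q1,q2,q3} --y--> {q0,q1,q3}  [seen]
{q0,q1,q3} --x--> {q0,q1,q2,q3}  [seen]
{q0,q1,q3} --y--> {q0,q1,q3}  [seen]
Reachable DFA states: {q0}, {q1,q2,q3}, {q1,q3}, {q0,q1,q2,q3}, {q0,q1,q3}.
Accepting DFA states (contain an NFA accepting state): {q1,q2,q3}, {q1,q3}, {q0,q1,q2,q3}, {q0,q1,q3}.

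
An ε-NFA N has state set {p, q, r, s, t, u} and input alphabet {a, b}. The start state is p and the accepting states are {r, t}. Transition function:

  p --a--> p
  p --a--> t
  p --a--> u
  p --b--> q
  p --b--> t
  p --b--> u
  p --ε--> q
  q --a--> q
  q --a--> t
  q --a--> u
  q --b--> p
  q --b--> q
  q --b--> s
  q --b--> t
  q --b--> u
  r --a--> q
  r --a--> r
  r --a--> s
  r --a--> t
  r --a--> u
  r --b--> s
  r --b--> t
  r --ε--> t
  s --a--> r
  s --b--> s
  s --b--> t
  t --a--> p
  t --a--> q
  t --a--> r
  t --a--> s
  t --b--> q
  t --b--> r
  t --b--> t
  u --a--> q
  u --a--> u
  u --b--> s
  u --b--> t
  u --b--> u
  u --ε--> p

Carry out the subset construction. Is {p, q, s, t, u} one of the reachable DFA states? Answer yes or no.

Start state of the DFA: {p, q} (ε-closure of the NFA start).
{p, q} --a--> {p, q, t, u}  [new]
{p, q} --b--> {p, q, s, t, u}  [new]
{p, q, t, u} --a--> {p, q, r, s, t, u}  [new]
{p, q, t, u} --b--> {p, q, r, s, t, u}  [seen]
{p, q, s, t, u} --a--> {p, q, r, s, t, u}  [seen]
{p, q, s, t, u} --b--> {p, q, r, s, t, u}  [seen]
{p, q, r, s, t, u} --a--> {p, q, r, s, t, u}  [seen]
{p, q, r, s, t, u} --b--> {p, q, r, s, t, u}  [seen]
Reachable DFA states: {p, q}, {p, q, t, u}, {p, q, s, t, u}, {p, q, r, s, t, u}.
{p, q, s, t, u} is among them.

yes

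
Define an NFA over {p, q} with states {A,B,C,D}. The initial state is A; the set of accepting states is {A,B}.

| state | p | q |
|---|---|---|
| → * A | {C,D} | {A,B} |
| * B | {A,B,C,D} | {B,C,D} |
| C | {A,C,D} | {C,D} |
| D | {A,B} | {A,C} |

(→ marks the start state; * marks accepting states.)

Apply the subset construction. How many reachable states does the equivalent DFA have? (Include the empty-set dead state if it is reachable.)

5

Start state of the DFA: {A}.
{A} --p--> {C,D}  [new]
{A} --q--> {A,B}  [new]
{C,D} --p--> {A,B,C,D}  [new]
{C,D} --q--> {A,C,D}  [new]
{A,B} --p--> {A,B,C,D}  [seen]
{A,B} --q--> {A,B,C,D}  [seen]
{A,B,C,D} --p--> {A,B,C,D}  [seen]
{A,B,C,D} --q--> {A,B,C,D}  [seen]
{A,C,D} --p--> {A,B,C,D}  [seen]
{A,C,D} --q--> {A,B,C,D}  [seen]
Reachable DFA states: {A}, {C,D}, {A,B}, {A,B,C,D}, {A,C,D}.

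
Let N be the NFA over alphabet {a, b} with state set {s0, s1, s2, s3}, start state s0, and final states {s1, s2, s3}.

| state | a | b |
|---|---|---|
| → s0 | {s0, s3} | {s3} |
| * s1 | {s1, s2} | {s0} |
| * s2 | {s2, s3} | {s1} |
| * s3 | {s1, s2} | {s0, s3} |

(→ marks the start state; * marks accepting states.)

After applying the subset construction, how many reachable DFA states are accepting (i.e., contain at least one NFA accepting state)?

7

Start state of the DFA: {s0}.
{s0} --a--> {s0, s3}  [new]
{s0} --b--> {s3}  [new]
{s0, s3} --a--> {s0, s1, s2, s3}  [new]
{s0, s3} --b--> {s0, s3}  [seen]
{s3} --a--> {s1, s2}  [new]
{s3} --b--> {s0, s3}  [seen]
{s0, s1, s2, s3} --a--> {s0, s1, s2, s3}  [seen]
{s0, s1, s2, s3} --b--> {s0, s1, s3}  [new]
{s1, s2} --a--> {s1, s2, s3}  [new]
{s1, s2} --b--> {s0, s1}  [new]
{s0, s1, s3} --a--> {s0, s1, s2, s3}  [seen]
{s0, s1, s3} --b--> {s0, s3}  [seen]
{s1, s2, s3} --a--> {s1, s2, s3}  [seen]
{s1, s2, s3} --b--> {s0, s1, s3}  [seen]
{s0, s1} --a--> {s0, s1, s2, s3}  [seen]
{s0, s1} --b--> {s0, s3}  [seen]
Reachable DFA states: {s0}, {s0, s3}, {s3}, {s0, s1, s2, s3}, {s1, s2}, {s0, s1, s3}, {s1, s2, s3}, {s0, s1}.
Accepting DFA states (contain an NFA accepting state): {s0, s3}, {s3}, {s0, s1, s2, s3}, {s1, s2}, {s0, s1, s3}, {s1, s2, s3}, {s0, s1}.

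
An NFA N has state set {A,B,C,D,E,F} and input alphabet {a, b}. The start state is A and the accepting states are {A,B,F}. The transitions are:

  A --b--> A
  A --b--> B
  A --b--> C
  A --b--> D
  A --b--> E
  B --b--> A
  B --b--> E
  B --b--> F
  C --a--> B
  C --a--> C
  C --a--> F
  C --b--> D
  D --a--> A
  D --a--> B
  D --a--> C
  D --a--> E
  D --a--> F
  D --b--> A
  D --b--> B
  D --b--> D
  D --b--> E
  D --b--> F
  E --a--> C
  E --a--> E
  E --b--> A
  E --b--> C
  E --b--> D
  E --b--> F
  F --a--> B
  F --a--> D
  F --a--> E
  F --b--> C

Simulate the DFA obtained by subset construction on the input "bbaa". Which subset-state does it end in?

Start: {A}.
δ(A,b) = {A,B,C,D,E}.
Union: {A,B,C,D,E}.
After b: {A,B,C,D,E}.
δ(A,b) = {A,B,C,D,E}; δ(B,b) = {A,E,F}; δ(C,b) = {D}; δ(D,b) = {A,B,D,E,F}; δ(E,b) = {A,C,D,F}.
Union: {A,B,C,D,E,F}.
After b: {A,B,C,D,E,F}.
δ(A,a) = ∅; δ(B,a) = ∅; δ(C,a) = {B,C,F}; δ(D,a) = {A,B,C,E,F}; δ(E,a) = {C,E}; δ(F,a) = {B,D,E}.
Union: {A,B,C,D,E,F}.
After a: {A,B,C,D,E,F}.
δ(A,a) = ∅; δ(B,a) = ∅; δ(C,a) = {B,C,F}; δ(D,a) = {A,B,C,E,F}; δ(E,a) = {C,E}; δ(F,a) = {B,D,E}.
Union: {A,B,C,D,E,F}.
After a: {A,B,C,D,E,F}.

{A,B,C,D,E,F}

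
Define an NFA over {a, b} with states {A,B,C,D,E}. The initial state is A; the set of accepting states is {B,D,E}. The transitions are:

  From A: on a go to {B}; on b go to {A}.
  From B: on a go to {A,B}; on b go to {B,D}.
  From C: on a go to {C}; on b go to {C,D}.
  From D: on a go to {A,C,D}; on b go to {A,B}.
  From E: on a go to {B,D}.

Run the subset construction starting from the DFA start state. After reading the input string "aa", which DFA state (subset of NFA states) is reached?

Start: {A}.
δ(A,a) = {B}.
Union: {B}.
After a: {B}.
δ(B,a) = {A,B}.
Union: {A,B}.
After a: {A,B}.

{A,B}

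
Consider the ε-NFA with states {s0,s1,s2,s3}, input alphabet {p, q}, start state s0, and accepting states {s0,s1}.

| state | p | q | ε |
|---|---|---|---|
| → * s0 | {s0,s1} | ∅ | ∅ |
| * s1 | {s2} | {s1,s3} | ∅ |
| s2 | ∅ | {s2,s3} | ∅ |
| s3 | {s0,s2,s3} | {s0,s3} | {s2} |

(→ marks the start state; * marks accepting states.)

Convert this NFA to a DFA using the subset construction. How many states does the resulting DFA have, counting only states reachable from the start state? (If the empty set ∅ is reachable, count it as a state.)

7

Start state of the DFA: {s0} (ε-closure of the NFA start).
{s0} --p--> {s0,s1}  [new]
{s0} --q--> ∅  [new]
{s0,s1} --p--> {s0,s1,s2}  [new]
{s0,s1} --q--> {s1,s2,s3}  [new]
∅ --p--> ∅  [seen]
∅ --q--> ∅  [seen]
{s0,s1,s2} --p--> {s0,s1,s2}  [seen]
{s0,s1,s2} --q--> {s1,s2,s3}  [seen]
{s1,s2,s3} --p--> {s0,s2,s3}  [new]
{s1,s2,s3} --q--> {s0,s1,s2,s3}  [new]
{s0,s2,s3} --p--> {s0,s1,s2,s3}  [seen]
{s0,s2,s3} --q--> {s0,s2,s3}  [seen]
{s0,s1,s2,s3} --p--> {s0,s1,s2,s3}  [seen]
{s0,s1,s2,s3} --q--> {s0,s1,s2,s3}  [seen]
Reachable DFA states: {s0}, {s0,s1}, ∅, {s0,s1,s2}, {s1,s2,s3}, {s0,s2,s3}, {s0,s1,s2,s3}.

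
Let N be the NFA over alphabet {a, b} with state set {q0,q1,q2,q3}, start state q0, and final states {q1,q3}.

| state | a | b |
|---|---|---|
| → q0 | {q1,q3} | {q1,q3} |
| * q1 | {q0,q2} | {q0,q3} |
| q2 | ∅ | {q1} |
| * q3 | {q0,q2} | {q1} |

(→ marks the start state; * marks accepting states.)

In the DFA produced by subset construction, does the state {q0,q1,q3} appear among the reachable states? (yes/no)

yes

Start state of the DFA: {q0}.
{q0} --a--> {q1,q3}  [new]
{q0} --b--> {q1,q3}  [seen]
{q1,q3} --a--> {q0,q2}  [new]
{q1,q3} --b--> {q0,q1,q3}  [new]
{q0,q2} --a--> {q1,q3}  [seen]
{q0,q2} --b--> {q1,q3}  [seen]
{q0,q1,q3} --a--> {q0,q1,q2,q3}  [new]
{q0,q1,q3} --b--> {q0,q1,q3}  [seen]
{q0,q1,q2,q3} --a--> {q0,q1,q2,q3}  [seen]
{q0,q1,q2,q3} --b--> {q0,q1,q3}  [seen]
Reachable DFA states: {q0}, {q1,q3}, {q0,q2}, {q0,q1,q3}, {q0,q1,q2,q3}.
{q0,q1,q3} is among them.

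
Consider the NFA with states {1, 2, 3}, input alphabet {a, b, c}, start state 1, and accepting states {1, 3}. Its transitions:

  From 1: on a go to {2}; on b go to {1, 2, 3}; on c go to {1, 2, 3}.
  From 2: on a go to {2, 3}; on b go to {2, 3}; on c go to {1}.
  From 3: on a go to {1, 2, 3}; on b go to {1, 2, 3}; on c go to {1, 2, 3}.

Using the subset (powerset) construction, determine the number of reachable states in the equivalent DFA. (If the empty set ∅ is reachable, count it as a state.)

4

Start state of the DFA: {1}.
{1} --a--> {2}  [new]
{1} --b--> {1, 2, 3}  [new]
{1} --c--> {1, 2, 3}  [seen]
{2} --a--> {2, 3}  [new]
{2} --b--> {2, 3}  [seen]
{2} --c--> {1}  [seen]
{1, 2, 3} --a--> {1, 2, 3}  [seen]
{1, 2, 3} --b--> {1, 2, 3}  [seen]
{1, 2, 3} --c--> {1, 2, 3}  [seen]
{2, 3} --a--> {1, 2, 3}  [seen]
{2, 3} --b--> {1, 2, 3}  [seen]
{2, 3} --c--> {1, 2, 3}  [seen]
Reachable DFA states: {1}, {2}, {1, 2, 3}, {2, 3}.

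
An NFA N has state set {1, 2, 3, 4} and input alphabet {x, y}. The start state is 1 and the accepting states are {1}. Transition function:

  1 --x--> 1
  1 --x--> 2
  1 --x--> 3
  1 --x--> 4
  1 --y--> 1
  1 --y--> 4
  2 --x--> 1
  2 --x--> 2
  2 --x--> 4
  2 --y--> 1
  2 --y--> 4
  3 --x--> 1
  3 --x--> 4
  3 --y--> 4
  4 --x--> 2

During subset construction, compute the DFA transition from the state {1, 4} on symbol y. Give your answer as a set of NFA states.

{1, 4}

δ(1,y) = {1, 4}; δ(4,y) = ∅.
Union: {1, 4}.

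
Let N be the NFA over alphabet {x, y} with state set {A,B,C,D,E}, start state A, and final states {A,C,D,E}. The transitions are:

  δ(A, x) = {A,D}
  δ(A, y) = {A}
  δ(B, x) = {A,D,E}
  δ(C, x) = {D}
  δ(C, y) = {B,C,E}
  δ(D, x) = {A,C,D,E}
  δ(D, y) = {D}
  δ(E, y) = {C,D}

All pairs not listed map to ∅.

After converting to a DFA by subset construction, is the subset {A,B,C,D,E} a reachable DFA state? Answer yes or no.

Start state of the DFA: {A}.
{A} --x--> {A,D}  [new]
{A} --y--> {A}  [seen]
{A,D} --x--> {A,C,D,E}  [new]
{A,D} --y--> {A,D}  [seen]
{A,C,D,E} --x--> {A,C,D,E}  [seen]
{A,C,D,E} --y--> {A,B,C,D,E}  [new]
{A,B,C,D,E} --x--> {A,C,D,E}  [seen]
{A,B,C,D,E} --y--> {A,B,C,D,E}  [seen]
Reachable DFA states: {A}, {A,D}, {A,C,D,E}, {A,B,C,D,E}.
{A,B,C,D,E} is among them.

yes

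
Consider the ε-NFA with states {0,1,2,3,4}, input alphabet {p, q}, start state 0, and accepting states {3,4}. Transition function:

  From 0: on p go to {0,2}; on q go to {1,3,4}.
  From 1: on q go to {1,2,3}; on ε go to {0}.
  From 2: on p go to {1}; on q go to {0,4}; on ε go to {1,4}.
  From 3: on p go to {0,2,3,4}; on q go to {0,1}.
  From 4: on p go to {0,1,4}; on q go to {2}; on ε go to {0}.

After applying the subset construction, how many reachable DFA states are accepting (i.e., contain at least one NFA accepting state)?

Start state of the DFA: {0} (ε-closure of the NFA start).
{0} --p--> {0,1,2,4}  [new]
{0} --q--> {0,1,3,4}  [new]
{0,1,2,4} --p--> {0,1,2,4}  [seen]
{0,1,2,4} --q--> {0,1,2,3,4}  [new]
{0,1,3,4} --p--> {0,1,2,3,4}  [seen]
{0,1,3,4} --q--> {0,1,2,3,4}  [seen]
{0,1,2,3,4} --p--> {0,1,2,3,4}  [seen]
{0,1,2,3,4} --q--> {0,1,2,3,4}  [seen]
Reachable DFA states: {0}, {0,1,2,4}, {0,1,3,4}, {0,1,2,3,4}.
Accepting DFA states (contain an NFA accepting state): {0,1,2,4}, {0,1,3,4}, {0,1,2,3,4}.

3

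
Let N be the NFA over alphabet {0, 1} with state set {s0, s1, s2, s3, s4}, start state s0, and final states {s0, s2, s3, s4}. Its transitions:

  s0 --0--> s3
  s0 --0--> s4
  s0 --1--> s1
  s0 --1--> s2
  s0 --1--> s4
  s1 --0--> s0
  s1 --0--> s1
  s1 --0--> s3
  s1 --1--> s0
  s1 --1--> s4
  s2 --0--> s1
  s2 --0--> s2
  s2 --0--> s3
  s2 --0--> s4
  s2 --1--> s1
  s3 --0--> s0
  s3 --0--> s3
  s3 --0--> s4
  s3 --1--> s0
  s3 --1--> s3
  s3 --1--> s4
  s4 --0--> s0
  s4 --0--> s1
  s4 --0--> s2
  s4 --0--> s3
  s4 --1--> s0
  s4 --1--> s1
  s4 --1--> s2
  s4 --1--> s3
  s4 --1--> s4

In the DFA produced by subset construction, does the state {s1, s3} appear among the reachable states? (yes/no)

Start state of the DFA: {s0}.
{s0} --0--> {s3, s4}  [new]
{s0} --1--> {s1, s2, s4}  [new]
{s3, s4} --0--> {s0, s1, s2, s3, s4}  [new]
{s3, s4} --1--> {s0, s1, s2, s3, s4}  [seen]
{s1, s2, s4} --0--> {s0, s1, s2, s3, s4}  [seen]
{s1, s2, s4} --1--> {s0, s1, s2, s3, s4}  [seen]
{s0, s1, s2, s3, s4} --0--> {s0, s1, s2, s3, s4}  [seen]
{s0, s1, s2, s3, s4} --1--> {s0, s1, s2, s3, s4}  [seen]
Reachable DFA states: {s0}, {s3, s4}, {s1, s2, s4}, {s0, s1, s2, s3, s4}.
{s1, s3} is not among them.

no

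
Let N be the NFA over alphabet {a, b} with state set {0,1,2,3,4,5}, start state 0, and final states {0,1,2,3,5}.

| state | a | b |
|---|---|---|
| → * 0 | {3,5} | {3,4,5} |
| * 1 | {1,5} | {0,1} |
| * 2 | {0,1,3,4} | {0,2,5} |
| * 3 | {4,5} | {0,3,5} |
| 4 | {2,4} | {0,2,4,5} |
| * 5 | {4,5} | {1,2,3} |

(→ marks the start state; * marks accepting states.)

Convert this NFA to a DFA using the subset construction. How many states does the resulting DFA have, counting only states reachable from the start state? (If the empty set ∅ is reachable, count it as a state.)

Start state of the DFA: {0}.
{0} --a--> {3,5}  [new]
{0} --b--> {3,4,5}  [new]
{3,5} --a--> {4,5}  [new]
{3,5} --b--> {0,1,2,3,5}  [new]
{3,4,5} --a--> {2,4,5}  [new]
{3,4,5} --b--> {0,1,2,3,4,5}  [new]
{4,5} --a--> {2,4,5}  [seen]
{4,5} --b--> {0,1,2,3,4,5}  [seen]
{0,1,2,3,5} --a--> {0,1,3,4,5}  [new]
{0,1,2,3,5} --b--> {0,1,2,3,4,5}  [seen]
{2,4,5} --a--> {0,1,2,3,4,5}  [seen]
{2,4,5} --b--> {0,1,2,3,4,5}  [seen]
{0,1,2,3,4,5} --a--> {0,1,2,3,4,5}  [seen]
{0,1,2,3,4,5} --b--> {0,1,2,3,4,5}  [seen]
{0,1,3,4,5} --a--> {1,2,3,4,5}  [new]
{0,1,3,4,5} --b--> {0,1,2,3,4,5}  [seen]
{1,2,3,4,5} --a--> {0,1,2,3,4,5}  [seen]
{1,2,3,4,5} --b--> {0,1,2,3,4,5}  [seen]
Reachable DFA states: {0}, {3,5}, {3,4,5}, {4,5}, {0,1,2,3,5}, {2,4,5}, {0,1,2,3,4,5}, {0,1,3,4,5}, {1,2,3,4,5}.

9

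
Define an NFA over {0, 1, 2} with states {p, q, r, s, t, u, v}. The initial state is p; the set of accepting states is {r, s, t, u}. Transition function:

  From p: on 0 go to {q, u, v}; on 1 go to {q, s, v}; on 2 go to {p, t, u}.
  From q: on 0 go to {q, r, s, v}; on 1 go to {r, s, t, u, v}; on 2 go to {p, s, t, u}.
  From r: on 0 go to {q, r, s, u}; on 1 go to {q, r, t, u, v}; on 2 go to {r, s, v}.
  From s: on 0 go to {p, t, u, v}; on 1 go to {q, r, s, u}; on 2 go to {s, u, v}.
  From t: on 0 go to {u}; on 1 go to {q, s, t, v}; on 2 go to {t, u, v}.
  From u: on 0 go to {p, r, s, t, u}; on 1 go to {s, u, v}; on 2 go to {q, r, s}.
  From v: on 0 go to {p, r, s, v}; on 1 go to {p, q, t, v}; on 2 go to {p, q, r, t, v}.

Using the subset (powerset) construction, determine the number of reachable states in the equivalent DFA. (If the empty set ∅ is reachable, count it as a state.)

6

Start state of the DFA: {p}.
{p} --0--> {q, u, v}  [new]
{p} --1--> {q, s, v}  [new]
{p} --2--> {p, t, u}  [new]
{q, u, v} --0--> {p, q, r, s, t, u, v}  [new]
{q, u, v} --1--> {p, q, r, s, t, u, v}  [seen]
{q, u, v} --2--> {p, q, r, s, t, u, v}  [seen]
{q, s, v} --0--> {p, q, r, s, t, u, v}  [seen]
{q, s, v} --1--> {p, q, r, s, t, u, v}  [seen]
{q, s, v} --2--> {p, q, r, s, t, u, v}  [seen]
{p, t, u} --0--> {p, q, r, s, t, u, v}  [seen]
{p, t, u} --1--> {q, s, t, u, v}  [new]
{p, t, u} --2--> {p, q, r, s, t, u, v}  [seen]
{p, q, r, s, t, u, v} --0--> {p, q, r, s, t, u, v}  [seen]
{p, q, r, s, t, u, v} --1--> {p, q, r, s, t, u, v}  [seen]
{p, q, r, s, t, u, v} --2--> {p, q, r, s, t, u, v}  [seen]
{q, s, t, u, v} --0--> {p, q, r, s, t, u, v}  [seen]
{q, s, t, u, v} --1--> {p, q, r, s, t, u, v}  [seen]
{q, s, t, u, v} --2--> {p, q, r, s, t, u, v}  [seen]
Reachable DFA states: {p}, {q, u, v}, {q, s, v}, {p, t, u}, {p, q, r, s, t, u, v}, {q, s, t, u, v}.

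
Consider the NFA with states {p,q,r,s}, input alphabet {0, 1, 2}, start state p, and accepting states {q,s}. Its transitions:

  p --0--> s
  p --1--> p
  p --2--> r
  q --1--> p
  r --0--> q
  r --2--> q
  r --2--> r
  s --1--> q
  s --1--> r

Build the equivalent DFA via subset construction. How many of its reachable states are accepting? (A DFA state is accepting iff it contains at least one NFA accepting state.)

Start state of the DFA: {p}.
{p} --0--> {s}  [new]
{p} --1--> {p}  [seen]
{p} --2--> {r}  [new]
{s} --0--> ∅  [new]
{s} --1--> {q,r}  [new]
{s} --2--> ∅  [seen]
{r} --0--> {q}  [new]
{r} --1--> ∅  [seen]
{r} --2--> {q,r}  [seen]
∅ --0--> ∅  [seen]
∅ --1--> ∅  [seen]
∅ --2--> ∅  [seen]
{q,r} --0--> {q}  [seen]
{q,r} --1--> {p}  [seen]
{q,r} --2--> {q,r}  [seen]
{q} --0--> ∅  [seen]
{q} --1--> {p}  [seen]
{q} --2--> ∅  [seen]
Reachable DFA states: {p}, {s}, {r}, ∅, {q,r}, {q}.
Accepting DFA states (contain an NFA accepting state): {s}, {q,r}, {q}.

3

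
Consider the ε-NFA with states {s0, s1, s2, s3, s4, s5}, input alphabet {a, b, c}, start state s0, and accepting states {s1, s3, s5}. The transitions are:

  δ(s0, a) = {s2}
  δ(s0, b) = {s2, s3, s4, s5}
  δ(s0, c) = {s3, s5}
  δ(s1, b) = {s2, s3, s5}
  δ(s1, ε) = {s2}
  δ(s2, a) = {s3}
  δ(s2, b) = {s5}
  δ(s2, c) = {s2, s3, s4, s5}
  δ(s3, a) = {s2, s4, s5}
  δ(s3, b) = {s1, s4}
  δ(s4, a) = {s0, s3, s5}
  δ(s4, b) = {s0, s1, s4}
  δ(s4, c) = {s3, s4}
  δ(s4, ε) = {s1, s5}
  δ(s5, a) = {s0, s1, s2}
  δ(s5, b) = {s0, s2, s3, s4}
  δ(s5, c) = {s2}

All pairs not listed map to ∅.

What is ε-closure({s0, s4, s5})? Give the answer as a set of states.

Begin with {s0, s4, s5}.
s4 →ε {s1, s5}; add s1.
s1 →ε {s2}; add s2.
ε-closure = {s0, s1, s2, s4, s5}.

{s0, s1, s2, s4, s5}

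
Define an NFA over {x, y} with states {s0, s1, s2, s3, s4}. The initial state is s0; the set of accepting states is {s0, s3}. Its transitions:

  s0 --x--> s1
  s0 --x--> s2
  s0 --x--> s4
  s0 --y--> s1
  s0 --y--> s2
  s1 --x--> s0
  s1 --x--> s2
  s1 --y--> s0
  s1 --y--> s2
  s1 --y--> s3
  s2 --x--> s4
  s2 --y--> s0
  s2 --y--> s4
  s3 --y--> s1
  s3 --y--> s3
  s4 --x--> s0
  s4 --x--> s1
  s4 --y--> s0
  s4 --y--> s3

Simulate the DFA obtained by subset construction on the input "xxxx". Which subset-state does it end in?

{s0, s1, s2, s4}

Start: {s0}.
δ(s0,x) = {s1, s2, s4}.
Union: {s1, s2, s4}.
After x: {s1, s2, s4}.
δ(s1,x) = {s0, s2}; δ(s2,x) = {s4}; δ(s4,x) = {s0, s1}.
Union: {s0, s1, s2, s4}.
After x: {s0, s1, s2, s4}.
δ(s0,x) = {s1, s2, s4}; δ(s1,x) = {s0, s2}; δ(s2,x) = {s4}; δ(s4,x) = {s0, s1}.
Union: {s0, s1, s2, s4}.
After x: {s0, s1, s2, s4}.
δ(s0,x) = {s1, s2, s4}; δ(s1,x) = {s0, s2}; δ(s2,x) = {s4}; δ(s4,x) = {s0, s1}.
Union: {s0, s1, s2, s4}.
After x: {s0, s1, s2, s4}.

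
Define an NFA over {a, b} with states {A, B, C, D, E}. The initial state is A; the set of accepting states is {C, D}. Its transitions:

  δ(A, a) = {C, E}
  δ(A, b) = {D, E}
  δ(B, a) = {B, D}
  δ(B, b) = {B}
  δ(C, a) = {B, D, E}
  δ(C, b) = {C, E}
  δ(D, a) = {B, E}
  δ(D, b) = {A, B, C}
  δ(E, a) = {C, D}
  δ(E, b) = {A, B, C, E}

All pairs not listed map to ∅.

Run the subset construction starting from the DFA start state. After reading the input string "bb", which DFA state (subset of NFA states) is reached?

{A, B, C, E}

Start: {A}.
δ(A,b) = {D, E}.
Union: {D, E}.
After b: {D, E}.
δ(D,b) = {A, B, C}; δ(E,b) = {A, B, C, E}.
Union: {A, B, C, E}.
After b: {A, B, C, E}.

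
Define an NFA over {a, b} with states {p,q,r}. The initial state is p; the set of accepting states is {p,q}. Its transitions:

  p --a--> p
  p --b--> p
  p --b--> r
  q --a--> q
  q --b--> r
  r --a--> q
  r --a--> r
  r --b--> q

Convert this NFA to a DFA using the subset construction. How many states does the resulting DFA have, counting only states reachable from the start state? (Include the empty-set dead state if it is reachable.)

Start state of the DFA: {p}.
{p} --a--> {p}  [seen]
{p} --b--> {p,r}  [new]
{p,r} --a--> {p,q,r}  [new]
{p,r} --b--> {p,q,r}  [seen]
{p,q,r} --a--> {p,q,r}  [seen]
{p,q,r} --b--> {p,q,r}  [seen]
Reachable DFA states: {p}, {p,r}, {p,q,r}.

3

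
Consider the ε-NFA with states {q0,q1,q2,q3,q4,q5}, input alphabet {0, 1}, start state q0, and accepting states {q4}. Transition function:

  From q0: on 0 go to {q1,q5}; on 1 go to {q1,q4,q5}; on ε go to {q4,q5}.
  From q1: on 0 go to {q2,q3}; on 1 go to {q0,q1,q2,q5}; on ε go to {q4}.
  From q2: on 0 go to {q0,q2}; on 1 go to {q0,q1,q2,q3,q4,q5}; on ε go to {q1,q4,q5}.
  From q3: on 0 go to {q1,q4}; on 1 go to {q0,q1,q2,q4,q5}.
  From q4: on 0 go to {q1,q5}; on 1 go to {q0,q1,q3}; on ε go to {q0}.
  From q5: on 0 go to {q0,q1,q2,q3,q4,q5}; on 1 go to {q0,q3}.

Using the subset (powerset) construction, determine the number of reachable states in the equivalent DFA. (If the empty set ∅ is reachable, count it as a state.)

3

Start state of the DFA: {q0,q4,q5} (ε-closure of the NFA start).
{q0,q4,q5} --0--> {q0,q1,q2,q3,q4,q5}  [new]
{q0,q4,q5} --1--> {q0,q1,q3,q4,q5}  [new]
{q0,q1,q2,q3,q4,q5} --0--> {q0,q1,q2,q3,q4,q5}  [seen]
{q0,q1,q2,q3,q4,q5} --1--> {q0,q1,q2,q3,q4,q5}  [seen]
{q0,q1,q3,q4,q5} --0--> {q0,q1,q2,q3,q4,q5}  [seen]
{q0,q1,q3,q4,q5} --1--> {q0,q1,q2,q3,q4,q5}  [seen]
Reachable DFA states: {q0,q4,q5}, {q0,q1,q2,q3,q4,q5}, {q0,q1,q3,q4,q5}.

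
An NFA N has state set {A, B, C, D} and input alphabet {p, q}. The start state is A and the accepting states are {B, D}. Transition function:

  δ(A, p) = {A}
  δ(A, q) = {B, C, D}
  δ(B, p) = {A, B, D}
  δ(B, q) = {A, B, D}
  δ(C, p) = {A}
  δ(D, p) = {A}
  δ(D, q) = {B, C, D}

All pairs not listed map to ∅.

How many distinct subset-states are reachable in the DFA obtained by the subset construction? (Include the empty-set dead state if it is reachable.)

Start state of the DFA: {A}.
{A} --p--> {A}  [seen]
{A} --q--> {B, C, D}  [new]
{B, C, D} --p--> {A, B, D}  [new]
{B, C, D} --q--> {A, B, C, D}  [new]
{A, B, D} --p--> {A, B, D}  [seen]
{A, B, D} --q--> {A, B, C, D}  [seen]
{A, B, C, D} --p--> {A, B, D}  [seen]
{A, B, C, D} --q--> {A, B, C, D}  [seen]
Reachable DFA states: {A}, {B, C, D}, {A, B, D}, {A, B, C, D}.

4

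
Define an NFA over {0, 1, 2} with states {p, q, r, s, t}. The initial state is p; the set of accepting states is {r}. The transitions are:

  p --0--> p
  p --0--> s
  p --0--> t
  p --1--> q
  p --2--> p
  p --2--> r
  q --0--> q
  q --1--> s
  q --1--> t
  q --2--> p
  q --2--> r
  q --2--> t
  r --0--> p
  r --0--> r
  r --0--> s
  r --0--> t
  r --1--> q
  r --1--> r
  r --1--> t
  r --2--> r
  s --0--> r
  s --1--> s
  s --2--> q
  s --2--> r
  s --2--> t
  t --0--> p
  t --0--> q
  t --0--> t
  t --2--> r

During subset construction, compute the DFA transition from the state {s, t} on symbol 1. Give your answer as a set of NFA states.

δ(s,1) = {s}; δ(t,1) = ∅.
Union: {s}.

{s}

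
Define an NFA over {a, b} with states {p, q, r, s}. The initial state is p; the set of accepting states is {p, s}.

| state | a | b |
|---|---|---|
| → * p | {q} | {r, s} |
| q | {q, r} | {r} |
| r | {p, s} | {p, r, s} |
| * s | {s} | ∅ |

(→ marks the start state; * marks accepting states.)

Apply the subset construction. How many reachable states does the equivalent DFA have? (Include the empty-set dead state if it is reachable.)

11

Start state of the DFA: {p}.
{p} --a--> {q}  [new]
{p} --b--> {r, s}  [new]
{q} --a--> {q, r}  [new]
{q} --b--> {r}  [new]
{r, s} --a--> {p, s}  [new]
{r, s} --b--> {p, r, s}  [new]
{q, r} --a--> {p, q, r, s}  [new]
{q, r} --b--> {p, r, s}  [seen]
{r} --a--> {p, s}  [seen]
{r} --b--> {p, r, s}  [seen]
{p, s} --a--> {q, s}  [new]
{p, s} --b--> {r, s}  [seen]
{p, r, s} --a--> {p, q, s}  [new]
{p, r, s} --b--> {p, r, s}  [seen]
{p, q, r, s} --a--> {p, q, r, s}  [seen]
{p, q, r, s} --b--> {p, r, s}  [seen]
{q, s} --a--> {q, r, s}  [new]
{q, s} --b--> {r}  [seen]
{p, q, s} --a--> {q, r, s}  [seen]
{p, q, s} --b--> {r, s}  [seen]
{q, r, s} --a--> {p, q, r, s}  [seen]
{q, r, s} --b--> {p, r, s}  [seen]
Reachable DFA states: {p}, {q}, {r, s}, {q, r}, {r}, {p, s}, {p, r, s}, {p, q, r, s}, {q, s}, {p, q, s}, {q, r, s}.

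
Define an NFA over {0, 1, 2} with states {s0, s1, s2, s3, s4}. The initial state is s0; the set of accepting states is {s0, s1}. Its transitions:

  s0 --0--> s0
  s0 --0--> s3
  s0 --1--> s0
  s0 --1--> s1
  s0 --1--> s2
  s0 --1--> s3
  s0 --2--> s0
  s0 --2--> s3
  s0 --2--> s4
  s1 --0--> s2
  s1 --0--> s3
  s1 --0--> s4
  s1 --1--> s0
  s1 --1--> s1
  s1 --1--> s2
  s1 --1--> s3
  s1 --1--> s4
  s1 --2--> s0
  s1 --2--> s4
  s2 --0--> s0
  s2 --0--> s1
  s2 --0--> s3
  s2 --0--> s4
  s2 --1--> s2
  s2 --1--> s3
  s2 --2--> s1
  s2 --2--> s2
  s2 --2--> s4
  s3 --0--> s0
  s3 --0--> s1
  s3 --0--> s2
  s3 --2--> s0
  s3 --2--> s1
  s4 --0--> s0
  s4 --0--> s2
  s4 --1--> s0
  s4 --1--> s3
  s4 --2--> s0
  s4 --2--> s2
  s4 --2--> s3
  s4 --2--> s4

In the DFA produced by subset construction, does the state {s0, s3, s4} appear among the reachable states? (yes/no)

yes

Start state of the DFA: {s0}.
{s0} --0--> {s0, s3}  [new]
{s0} --1--> {s0, s1, s2, s3}  [new]
{s0} --2--> {s0, s3, s4}  [new]
{s0, s3} --0--> {s0, s1, s2, s3}  [seen]
{s0, s3} --1--> {s0, s1, s2, s3}  [seen]
{s0, s3} --2--> {s0, s1, s3, s4}  [new]
{s0, s1, s2, s3} --0--> {s0, s1, s2, s3, s4}  [new]
{s0, s1, s2, s3} --1--> {s0, s1, s2, s3, s4}  [seen]
{s0, s1, s2, s3} --2--> {s0, s1, s2, s3, s4}  [seen]
{s0, s3, s4} --0--> {s0, s1, s2, s3}  [seen]
{s0, s3, s4} --1--> {s0, s1, s2, s3}  [seen]
{s0, s3, s4} --2--> {s0, s1, s2, s3, s4}  [seen]
{s0, s1, s3, s4} --0--> {s0, s1, s2, s3, s4}  [seen]
{s0, s1, s3, s4} --1--> {s0, s1, s2, s3, s4}  [seen]
{s0, s1, s3, s4} --2--> {s0, s1, s2, s3, s4}  [seen]
{s0, s1, s2, s3, s4} --0--> {s0, s1, s2, s3, s4}  [seen]
{s0, s1, s2, s3, s4} --1--> {s0, s1, s2, s3, s4}  [seen]
{s0, s1, s2, s3, s4} --2--> {s0, s1, s2, s3, s4}  [seen]
Reachable DFA states: {s0}, {s0, s3}, {s0, s1, s2, s3}, {s0, s3, s4}, {s0, s1, s3, s4}, {s0, s1, s2, s3, s4}.
{s0, s3, s4} is among them.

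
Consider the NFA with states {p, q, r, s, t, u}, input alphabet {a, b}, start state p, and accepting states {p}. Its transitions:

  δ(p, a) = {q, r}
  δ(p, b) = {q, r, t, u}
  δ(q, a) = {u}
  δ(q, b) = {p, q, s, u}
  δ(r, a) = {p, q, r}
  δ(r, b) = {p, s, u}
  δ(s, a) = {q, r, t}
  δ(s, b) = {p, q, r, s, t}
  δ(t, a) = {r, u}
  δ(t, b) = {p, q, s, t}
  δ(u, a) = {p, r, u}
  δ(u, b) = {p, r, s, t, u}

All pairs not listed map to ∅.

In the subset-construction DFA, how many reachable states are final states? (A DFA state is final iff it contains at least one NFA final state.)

Start state of the DFA: {p}.
{p} --a--> {q, r}  [new]
{p} --b--> {q, r, t, u}  [new]
{q, r} --a--> {p, q, r, u}  [new]
{q, r} --b--> {p, q, s, u}  [new]
{q, r, t, u} --a--> {p, q, r, u}  [seen]
{q, r, t, u} --b--> {p, q, r, s, t, u}  [new]
{p, q, r, u} --a--> {p, q, r, u}  [seen]
{p, q, r, u} --b--> {p, q, r, s, t, u}  [seen]
{p, q, s, u} --a--> {p, q, r, t, u}  [new]
{p, q, s, u} --b--> {p, q, r, s, t, u}  [seen]
{p, q, r, s, t, u} --a--> {p, q, r, t, u}  [seen]
{p, q, r, s, t, u} --b--> {p, q, r, s, t, u}  [seen]
{p, q, r, t, u} --a--> {p, q, r, u}  [seen]
{p, q, r, t, u} --b--> {p, q, r, s, t, u}  [seen]
Reachable DFA states: {p}, {q, r}, {q, r, t, u}, {p, q, r, u}, {p, q, s, u}, {p, q, r, s, t, u}, {p, q, r, t, u}.
Accepting DFA states (contain an NFA accepting state): {p}, {p, q, r, u}, {p, q, s, u}, {p, q, r, s, t, u}, {p, q, r, t, u}.

5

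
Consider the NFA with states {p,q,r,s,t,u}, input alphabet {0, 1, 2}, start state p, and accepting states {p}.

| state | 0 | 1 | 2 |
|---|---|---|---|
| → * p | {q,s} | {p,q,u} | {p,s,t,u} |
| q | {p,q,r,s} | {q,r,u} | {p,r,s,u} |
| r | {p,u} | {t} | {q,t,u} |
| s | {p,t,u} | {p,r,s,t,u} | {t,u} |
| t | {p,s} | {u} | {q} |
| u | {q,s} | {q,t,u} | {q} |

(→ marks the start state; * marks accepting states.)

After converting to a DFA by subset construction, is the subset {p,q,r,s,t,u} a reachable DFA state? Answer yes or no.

Start state of the DFA: {p}.
{p} --0--> {q,s}  [new]
{p} --1--> {p,q,u}  [new]
{p} --2--> {p,s,t,u}  [new]
{q,s} --0--> {p,q,r,s,t,u}  [new]
{q,s} --1--> {p,q,r,s,t,u}  [seen]
{q,s} --2--> {p,r,s,t,u}  [new]
{p,q,u} --0--> {p,q,r,s}  [new]
{p,q,u} --1--> {p,q,r,t,u}  [new]
{p,q,u} --2--> {p,q,r,s,t,u}  [seen]
{p,s,t,u} --0--> {p,q,s,t,u}  [new]
{p,s,t,u} --1--> {p,q,r,s,t,u}  [seen]
{p,s,t,u} --2--> {p,q,s,t,u}  [seen]
{p,q,r,s,t,u} --0--> {p,q,r,s,t,u}  [seen]
{p,q,r,s,t,u} --1--> {p,q,r,s,t,u}  [seen]
{p,q,r,s,t,u} --2--> {p,q,r,s,t,u}  [seen]
{p,r,s,t,u} --0--> {p,q,s,t,u}  [seen]
{p,r,s,t,u} --1--> {p,q,r,s,t,u}  [seen]
{p,r,s,t,u} --2--> {p,q,s,t,u}  [seen]
{p,q,r,s} --0--> {p,q,r,s,t,u}  [seen]
{p,q,r,s} --1--> {p,q,r,s,t,u}  [seen]
{p,q,r,s} --2--> {p,q,r,s,t,u}  [seen]
{p,q,r,t,u} --0--> {p,q,r,s,u}  [new]
{p,q,r,t,u} --1--> {p,q,r,t,u}  [seen]
{p,q,r,t,u} --2--> {p,q,r,s,t,u}  [seen]
{p,q,s,t,u} --0--> {p,q,r,s,t,u}  [seen]
{p,q,s,t,u} --1--> {p,q,r,s,t,u}  [seen]
{p,q,s,t,u} --2--> {p,q,r,s,t,u}  [seen]
{p,q,r,s,u} --0--> {p,q,r,s,t,u}  [seen]
{p,q,r,s,u} --1--> {p,q,r,s,t,u}  [seen]
{p,q,r,s,u} --2--> {p,q,r,s,t,u}  [seen]
Reachable DFA states: {p}, {q,s}, {p,q,u}, {p,s,t,u}, {p,q,r,s,t,u}, {p,r,s,t,u}, {p,q,r,s}, {p,q,r,t,u}, {p,q,s,t,u}, {p,q,r,s,u}.
{p,q,r,s,t,u} is among them.

yes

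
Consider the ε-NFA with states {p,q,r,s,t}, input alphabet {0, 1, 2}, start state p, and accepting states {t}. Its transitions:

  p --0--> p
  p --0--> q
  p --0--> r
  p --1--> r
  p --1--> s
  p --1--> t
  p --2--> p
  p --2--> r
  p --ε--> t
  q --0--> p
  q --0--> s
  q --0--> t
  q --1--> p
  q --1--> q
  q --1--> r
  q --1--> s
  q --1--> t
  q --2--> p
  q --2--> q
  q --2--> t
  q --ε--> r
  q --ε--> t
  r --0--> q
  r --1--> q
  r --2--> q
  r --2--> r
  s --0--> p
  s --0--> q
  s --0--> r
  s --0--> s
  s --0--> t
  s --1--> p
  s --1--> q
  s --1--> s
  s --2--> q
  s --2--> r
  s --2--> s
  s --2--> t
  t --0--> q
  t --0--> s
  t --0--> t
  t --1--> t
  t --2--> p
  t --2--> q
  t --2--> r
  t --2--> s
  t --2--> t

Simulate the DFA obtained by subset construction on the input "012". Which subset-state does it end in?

Start: {p,t}.
δ(p,0) = {p,q,r}; δ(t,0) = {q,s,t}.
Union: {p,q,r,s,t}.
After 0: {p,q,r,s,t}.
δ(p,1) = {r,s,t}; δ(q,1) = {p,q,r,s,t}; δ(r,1) = {q}; δ(s,1) = {p,q,s}; δ(t,1) = {t}.
Union: {p,q,r,s,t}.
After 1: {p,q,r,s,t}.
δ(p,2) = {p,r}; δ(q,2) = {p,q,t}; δ(r,2) = {q,r}; δ(s,2) = {q,r,s,t}; δ(t,2) = {p,q,r,s,t}.
Union: {p,q,r,s,t}.
After 2: {p,q,r,s,t}.

{p,q,r,s,t}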